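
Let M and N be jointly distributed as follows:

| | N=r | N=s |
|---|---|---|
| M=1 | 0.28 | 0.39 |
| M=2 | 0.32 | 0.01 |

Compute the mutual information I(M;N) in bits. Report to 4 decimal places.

0.2494 bits

Marginals: p(M) = (0.6700, 0.3300), p(N) = (0.6000, 0.4000).
I(M;N) = Σ p(x,y)·log₂[p(x,y)/(p(x)p(y))].
  (1,r): 0.28·log₂(0.6965) = -0.14610
  (1,s): 0.39·log₂(1.4552) = 0.21108
  (2,r): 0.32·log₂(1.6162) = 0.22162
  (2,s): 0.01·log₂(0.0758) = -0.03722
Sum = 0.2494 bits.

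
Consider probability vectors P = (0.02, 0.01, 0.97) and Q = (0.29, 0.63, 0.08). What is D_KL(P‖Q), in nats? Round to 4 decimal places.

D(P‖Q) = Σ p·ln(p/q).
  0.02·ln(0.02/0.29) = -0.05348
  0.01·ln(0.01/0.63) = -0.04143
  0.97·ln(0.97/0.08) = 2.42041
D(P‖Q) = 2.3255 nats.

2.3255 nats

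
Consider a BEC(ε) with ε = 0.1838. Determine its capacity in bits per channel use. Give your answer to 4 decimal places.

Binary erasure channel: capacity C = 1 − ε.
C = 1 − 0.1838 = 0.8162 bits per channel use.

0.8162 bits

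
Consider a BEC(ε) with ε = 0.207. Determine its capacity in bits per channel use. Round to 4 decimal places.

Binary erasure channel: capacity C = 1 − ε.
C = 1 − 0.207 = 0.7930 bits per channel use.

0.7930 bits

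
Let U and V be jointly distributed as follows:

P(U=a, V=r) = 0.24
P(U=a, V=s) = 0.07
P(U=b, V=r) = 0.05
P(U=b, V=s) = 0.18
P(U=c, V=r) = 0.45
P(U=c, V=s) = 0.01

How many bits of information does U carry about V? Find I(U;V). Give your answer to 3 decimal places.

0.345 bits

Marginals: p(U) = (0.3100, 0.2300, 0.4600), p(V) = (0.7400, 0.2600).
I(U;V) = Σ p(x,y)·log₂[p(x,y)/(p(x)p(y))].
  (a,r): 0.24·log₂(1.0462) = 0.0156
  (a,s): 0.07·log₂(0.8685) = -0.0142
  (b,r): 0.05·log₂(0.2938) = -0.0884
  (b,s): 0.18·log₂(3.0100) = 0.2862
  (c,r): 0.45·log₂(1.3220) = 0.1812
  (c,s): 0.01·log₂(0.0836) = -0.0358
Sum = 0.345 bits.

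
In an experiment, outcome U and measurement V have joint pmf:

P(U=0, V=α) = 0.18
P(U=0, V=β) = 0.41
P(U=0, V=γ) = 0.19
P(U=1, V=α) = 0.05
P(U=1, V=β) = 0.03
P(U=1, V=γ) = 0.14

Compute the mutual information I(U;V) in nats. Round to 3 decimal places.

Marginals: p(U) = (0.7800, 0.2200), p(V) = (0.2300, 0.4400, 0.3300).
I(U;V) = Σ p(x,y)·ln[p(x,y)/(p(x)p(y))].
  (0,α): 0.18·ln(1.0033) = 0.0006
  (0,β): 0.41·ln(1.1946) = 0.0729
  (0,γ): 0.19·ln(0.7382) = -0.0577
  (1,α): 0.05·ln(0.9881) = -0.0006
  (1,β): 0.03·ln(0.3099) = -0.0351
  (1,γ): 0.14·ln(1.9284) = 0.0919
Sum = 0.072 nats.

0.072 nats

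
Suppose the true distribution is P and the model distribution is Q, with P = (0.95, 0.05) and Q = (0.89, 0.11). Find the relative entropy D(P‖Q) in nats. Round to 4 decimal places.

D(P‖Q) = Σ p·ln(p/q).
  0.95·ln(0.95/0.89) = 0.06198
  0.05·ln(0.05/0.11) = -0.03942
D(P‖Q) = 0.0226 nats.

0.0226 nats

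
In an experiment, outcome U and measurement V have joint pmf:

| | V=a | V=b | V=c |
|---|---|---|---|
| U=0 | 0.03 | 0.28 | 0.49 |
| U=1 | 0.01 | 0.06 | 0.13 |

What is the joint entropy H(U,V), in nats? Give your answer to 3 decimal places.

H(U,V) = −Σ p(x,y)·ln p(x,y) over all 6 cells.
  cell (0,a): −0.03·ln0.03 = 0.1052
  cell (0,b): −0.28·ln0.28 = 0.3564
  cell (0,c): −0.49·ln0.49 = 0.3495
  cell (1,a): −0.01·ln0.01 = 0.0461
  cell (1,b): −0.06·ln0.06 = 0.1688
  cell (1,c): −0.13·ln0.13 = 0.2652
Sum = 1.291 nats.

1.291 nats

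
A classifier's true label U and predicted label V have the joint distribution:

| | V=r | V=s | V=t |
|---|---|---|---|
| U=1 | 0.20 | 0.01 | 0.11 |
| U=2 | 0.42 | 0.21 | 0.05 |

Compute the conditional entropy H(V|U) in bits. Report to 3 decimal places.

1.191 bits

Chain rule: H(V|U) = H(U,V) − H(U).
Marginals: p(U) = (0.3200, 0.6800), p(V) = (0.6200, 0.2200, 0.1600).
H(U,V) = 2.0957 bits; H(U) = 0.9044 bits.
H(V|U) = 2.0957 − 0.9044 = 1.191 bits.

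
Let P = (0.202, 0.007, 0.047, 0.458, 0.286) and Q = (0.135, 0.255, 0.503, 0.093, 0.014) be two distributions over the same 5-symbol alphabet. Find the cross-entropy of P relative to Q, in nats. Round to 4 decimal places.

2.7550 nats

H(P,Q) = −Σ p·ln q.
  −0.202·ln(0.135) = 0.40450
  −0.007·ln(0.255) = 0.00957
  −0.047·ln(0.503) = 0.03230
  −0.458·ln(0.093) = 1.08782
  −0.286·ln(0.014) = 1.22085
H(P,Q) = 2.7550 nats.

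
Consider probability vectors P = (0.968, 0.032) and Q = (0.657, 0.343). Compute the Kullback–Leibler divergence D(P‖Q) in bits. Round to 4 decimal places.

D(P‖Q) = Σ p·log₂(p/q).
  0.968·log₂(0.968/0.657) = 0.54122
  0.032·log₂(0.032/0.343) = -0.10951
D(P‖Q) = 0.4317 bits.

0.4317 bits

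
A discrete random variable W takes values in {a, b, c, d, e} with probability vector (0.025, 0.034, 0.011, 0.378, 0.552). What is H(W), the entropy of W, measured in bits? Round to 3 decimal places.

1.374 bits

H(W) = −Σ p·log₂ p.
  −(0.025)·log₂(0.025) = 0.1330
  −(0.034)·log₂(0.034) = 0.1659
  −(0.011)·log₂(0.011) = 0.0716
  −(0.378)·log₂(0.378) = 0.5305
  −(0.552)·log₂(0.552) = 0.4732
Sum: 0.1330 + 0.1659 + 0.0716 + 0.5305 + 0.4732 = 1.374 bits.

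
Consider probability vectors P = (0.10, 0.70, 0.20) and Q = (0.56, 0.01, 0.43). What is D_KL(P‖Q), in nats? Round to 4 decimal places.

2.6486 nats

D(P‖Q) = Σ p·ln(p/q).
  0.10·ln(0.10/0.56) = -0.17228
  0.70·ln(0.70/0.01) = 2.97395
  0.20·ln(0.20/0.43) = -0.15309
D(P‖Q) = 2.6486 nats.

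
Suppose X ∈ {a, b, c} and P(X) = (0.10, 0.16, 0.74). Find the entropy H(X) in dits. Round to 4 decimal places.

H(X) = −Σ p·log₁₀ p.
  −(0.10)·log₁₀(0.10) = 0.10000
  −(0.16)·log₁₀(0.16) = 0.12734
  −(0.74)·log₁₀(0.74) = 0.09677
Sum: 0.10000 + 0.12734 + 0.09677 = 0.3241 dits.

0.3241 dits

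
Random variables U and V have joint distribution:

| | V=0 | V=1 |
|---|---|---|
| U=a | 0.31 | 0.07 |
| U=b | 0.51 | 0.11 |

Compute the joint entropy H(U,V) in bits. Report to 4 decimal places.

1.6381 bits

H(U,V) = −Σ p(x,y)·log₂ p(x,y) over all 4 cells.
  cell (a,0): −0.31·log₂0.31 = 0.52379
  cell (a,1): −0.07·log₂0.07 = 0.26856
  cell (b,0): −0.51·log₂0.51 = 0.49543
  cell (b,1): −0.11·log₂0.11 = 0.35029
Sum = 1.6381 bits.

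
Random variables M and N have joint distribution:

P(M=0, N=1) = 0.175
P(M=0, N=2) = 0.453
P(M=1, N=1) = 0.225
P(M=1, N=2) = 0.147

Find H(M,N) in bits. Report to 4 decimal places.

H(M,N) = −Σ p(x,y)·log₂ p(x,y) over all 4 cells.
  cell (0,1): −0.175·log₂0.175 = 0.44005
  cell (0,2): −0.453·log₂0.453 = 0.51751
  cell (1,1): −0.225·log₂0.225 = 0.48420
  cell (1,2): −0.147·log₂0.147 = 0.40662
Sum = 1.8484 bits.

1.8484 bits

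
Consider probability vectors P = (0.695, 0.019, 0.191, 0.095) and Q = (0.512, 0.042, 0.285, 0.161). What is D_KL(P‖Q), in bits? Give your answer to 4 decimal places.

D(P‖Q) = Σ p·log₂(p/q).
  0.695·log₂(0.695/0.512) = 0.30640
  0.019·log₂(0.019/0.042) = -0.02174
  0.191·log₂(0.191/0.285) = -0.11028
  0.095·log₂(0.095/0.161) = -0.07230
D(P‖Q) = 0.1021 bits.

0.1021 bits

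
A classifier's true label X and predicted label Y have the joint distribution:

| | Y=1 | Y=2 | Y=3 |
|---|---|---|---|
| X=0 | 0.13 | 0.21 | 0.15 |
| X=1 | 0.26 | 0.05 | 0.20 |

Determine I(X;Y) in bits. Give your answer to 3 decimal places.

Marginals: p(X) = (0.4900, 0.5100), p(Y) = (0.3900, 0.2600, 0.3500).
I(X;Y) = H(X) + H(Y) − H(X,Y).
H(X) = 0.9997, H(Y) = 1.5652, H(X,Y) = 2.4518.
I(X;Y) = 0.9997 + 1.5652 − 2.4518 = 0.113 bits.

0.113 bits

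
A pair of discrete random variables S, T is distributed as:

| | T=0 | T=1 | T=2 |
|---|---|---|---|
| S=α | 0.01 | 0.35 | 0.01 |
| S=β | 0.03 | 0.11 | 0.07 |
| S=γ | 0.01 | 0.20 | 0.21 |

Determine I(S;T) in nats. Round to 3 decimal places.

0.154 nats

Marginals: p(S) = (0.3700, 0.2100, 0.4200), p(T) = (0.0500, 0.6600, 0.2900).
I(S;T) = Σ p(x,y)·ln[p(x,y)/(p(x)p(y))].
  (α,0): 0.01·ln(0.5405) = -0.0062
  (α,1): 0.35·ln(1.4333) = 0.1260
  (α,2): 0.01·ln(0.0932) = -0.0237
  (β,0): 0.03·ln(2.8571) = 0.0315
  (β,1): 0.11·ln(0.7937) = -0.0254
  (β,2): 0.07·ln(1.1494) = 0.0097
  (γ,0): 0.01·ln(0.4762) = -0.0074
  (γ,1): 0.20·ln(0.7215) = -0.0653
  (γ,2): 0.21·ln(1.7241) = 0.1144
Sum = 0.154 nats.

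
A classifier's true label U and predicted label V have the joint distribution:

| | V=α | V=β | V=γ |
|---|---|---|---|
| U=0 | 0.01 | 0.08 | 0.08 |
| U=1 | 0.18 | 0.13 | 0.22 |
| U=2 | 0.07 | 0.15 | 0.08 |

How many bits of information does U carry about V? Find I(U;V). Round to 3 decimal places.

Marginals: p(U) = (0.1700, 0.5300, 0.3000), p(V) = (0.2600, 0.3600, 0.3800).
I(U;V) = Σ p(x,y)·log₂[p(x,y)/(p(x)p(y))].
  (0,α): 0.01·log₂(0.2262) = -0.0214
  (0,β): 0.08·log₂(1.3072) = 0.0309
  (0,γ): 0.08·log₂(1.2384) = 0.0247
  (1,α): 0.18·log₂(1.3062) = 0.0694
  (1,β): 0.13·log₂(0.6813) = -0.0720
  (1,γ): 0.22·log₂(1.0924) = 0.0280
  (2,α): 0.07·log₂(0.8974) = -0.0109
  (2,β): 0.15·log₂(1.3889) = 0.0711
  (2,γ): 0.08·log₂(0.7018) = -0.0409
Sum = 0.079 bits.

0.079 bits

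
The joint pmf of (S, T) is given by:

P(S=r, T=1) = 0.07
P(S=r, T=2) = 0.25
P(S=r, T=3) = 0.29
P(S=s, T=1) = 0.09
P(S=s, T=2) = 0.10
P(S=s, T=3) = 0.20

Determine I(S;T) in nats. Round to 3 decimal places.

0.018 nats

Marginals: p(S) = (0.6100, 0.3900), p(T) = (0.1600, 0.3500, 0.4900).
I(S;T) = Σ p(x,y)·ln[p(x,y)/(p(x)p(y))].
  (r,1): 0.07·ln(0.7172) = -0.0233
  (r,2): 0.25·ln(1.1710) = 0.0395
  (r,3): 0.29·ln(0.9702) = -0.0088
  (s,1): 0.09·ln(1.4423) = 0.0330
  (s,2): 0.10·ln(0.7326) = -0.0311
  (s,3): 0.20·ln(1.0466) = 0.0091
Sum = 0.018 nats.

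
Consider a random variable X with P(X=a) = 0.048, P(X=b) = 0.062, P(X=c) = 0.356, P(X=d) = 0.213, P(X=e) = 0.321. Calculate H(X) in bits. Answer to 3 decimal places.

H(X) = −Σ p·log₂ p.
  −(0.048)·log₂(0.048) = 0.2103
  −(0.062)·log₂(0.062) = 0.2487
  −(0.356)·log₂(0.356) = 0.5305
  −(0.213)·log₂(0.213) = 0.4752
  −(0.321)·log₂(0.321) = 0.5262
Sum: 0.2103 + 0.2487 + 0.5305 + 0.4752 + 0.5262 = 1.991 bits.

1.991 bits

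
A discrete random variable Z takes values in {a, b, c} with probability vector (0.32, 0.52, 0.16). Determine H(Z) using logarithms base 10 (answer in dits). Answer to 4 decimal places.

0.4334 dits

H(Z) = −Σ p·log₁₀ p.
  −(0.32)·log₁₀(0.32) = 0.15835
  −(0.52)·log₁₀(0.52) = 0.14768
  −(0.16)·log₁₀(0.16) = 0.12734
Sum: 0.15835 + 0.14768 + 0.12734 = 0.4334 dits.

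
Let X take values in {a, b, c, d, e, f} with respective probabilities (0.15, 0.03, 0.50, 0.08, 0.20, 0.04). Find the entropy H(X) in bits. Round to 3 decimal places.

2.004 bits

H(X) = −Σ p·log₂ p.
  −(0.15)·log₂(0.15) = 0.4105
  −(0.03)·log₂(0.03) = 0.1518
  −(0.50)·log₂(0.50) = 0.5000
  −(0.08)·log₂(0.08) = 0.2915
  −(0.20)·log₂(0.20) = 0.4644
  −(0.04)·log₂(0.04) = 0.1858
Sum: 0.4105 + 0.1518 + 0.5000 + 0.2915 + 0.4644 + 0.1858 = 2.004 bits.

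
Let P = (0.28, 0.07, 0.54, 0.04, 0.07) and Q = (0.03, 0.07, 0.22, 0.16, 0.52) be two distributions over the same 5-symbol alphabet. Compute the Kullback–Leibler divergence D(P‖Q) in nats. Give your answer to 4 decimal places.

0.9145 nats

D(P‖Q) = Σ p·ln(p/q).
  0.28·ln(0.28/0.03) = 0.62541
  0.07·ln(0.07/0.07) = 0.00000
  0.54·ln(0.54/0.22) = 0.48489
  0.04·ln(0.04/0.16) = -0.05545
  0.07·ln(0.07/0.52) = -0.14037
D(P‖Q) = 0.9145 nats.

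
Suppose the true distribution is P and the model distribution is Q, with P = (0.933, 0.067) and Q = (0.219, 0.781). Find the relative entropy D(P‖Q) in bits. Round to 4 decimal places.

1.7135 bits

D(P‖Q) = Σ p·log₂(p/q).
  0.933·log₂(0.933/0.219) = 1.95085
  0.067·log₂(0.067/0.781) = -0.23739
D(P‖Q) = 1.7135 bits.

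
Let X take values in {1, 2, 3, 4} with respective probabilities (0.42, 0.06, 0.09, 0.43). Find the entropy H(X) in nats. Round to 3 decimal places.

H(X) = −Σ p·ln p.
  −(0.42)·ln(0.42) = 0.3644
  −(0.06)·ln(0.06) = 0.1688
  −(0.09)·ln(0.09) = 0.2167
  −(0.43)·ln(0.43) = 0.3629
Sum: 0.3644 + 0.1688 + 0.2167 + 0.3629 = 1.113 nats.

1.113 nats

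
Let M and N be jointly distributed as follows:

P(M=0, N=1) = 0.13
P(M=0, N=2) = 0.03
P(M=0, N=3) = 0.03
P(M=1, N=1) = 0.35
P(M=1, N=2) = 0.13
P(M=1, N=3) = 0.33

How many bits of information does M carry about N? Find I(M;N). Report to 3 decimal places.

Marginals: p(M) = (0.1900, 0.8100), p(N) = (0.4800, 0.1600, 0.3600).
I(M;N) = Σ p(x,y)·log₂[p(x,y)/(p(x)p(y))].
  (0,1): 0.13·log₂(1.4254) = 0.0665
  (0,2): 0.03·log₂(0.9868) = -0.0006
  (0,3): 0.03·log₂(0.4386) = -0.0357
  (1,1): 0.35·log₂(0.9002) = -0.0531
  (1,2): 0.13·log₂(1.0031) = 0.0006
  (1,3): 0.33·log₂(1.1317) = 0.0589
Sum = 0.037 bits.

0.037 bits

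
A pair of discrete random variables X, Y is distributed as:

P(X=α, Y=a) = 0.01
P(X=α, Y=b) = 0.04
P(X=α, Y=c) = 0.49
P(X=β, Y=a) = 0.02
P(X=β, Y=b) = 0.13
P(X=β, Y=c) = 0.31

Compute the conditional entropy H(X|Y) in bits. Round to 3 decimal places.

Marginals: p(X) = (0.5400, 0.4600), p(Y) = (0.0300, 0.1700, 0.8000).
H(X|Y) = Σ p(Y) · H(X|Y=·).
  Y=a: p=0.0300, H(X|Y=a) = 0.9183
  Y=b: p=0.1700, H(X|Y=b) = 0.7871
  Y=c: p=0.8000, H(X|Y=c) = 0.9632
Weighted sum = 0.932 bits.

0.932 bits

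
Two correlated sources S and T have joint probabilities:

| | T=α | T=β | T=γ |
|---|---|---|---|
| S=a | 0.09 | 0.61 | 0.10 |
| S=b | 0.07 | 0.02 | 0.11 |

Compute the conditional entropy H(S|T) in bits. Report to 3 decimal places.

0.496 bits

Chain rule: H(S|T) = H(S,T) − H(T).
Marginals: p(S) = (0.8000, 0.2000), p(T) = (0.1600, 0.6300, 0.2100).
H(S,T) = 1.8116 bits; H(T) = 1.3158 bits.
H(S|T) = 1.8116 − 1.3158 = 0.496 bits.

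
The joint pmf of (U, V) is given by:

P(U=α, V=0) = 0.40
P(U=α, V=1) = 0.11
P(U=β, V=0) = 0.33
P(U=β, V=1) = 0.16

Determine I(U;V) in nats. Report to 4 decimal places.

Marginals: p(U) = (0.5100, 0.4900), p(V) = (0.7300, 0.2700).
I(U;V) = Σ p(x,y)·ln[p(x,y)/(p(x)p(y))].
  (α,0): 0.40·ln(1.0744) = 0.02871
  (α,1): 0.11·ln(0.7988) = -0.02471
  (β,0): 0.33·ln(0.9226) = -0.02660
  (β,1): 0.16·ln(1.2094) = 0.03042
Sum = 0.0078 nats.

0.0078 nats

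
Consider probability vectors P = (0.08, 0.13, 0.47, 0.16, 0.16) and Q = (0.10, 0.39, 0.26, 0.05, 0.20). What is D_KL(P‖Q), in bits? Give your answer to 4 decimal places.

0.3866 bits

D(P‖Q) = Σ p·log₂(p/q).
  0.08·log₂(0.08/0.10) = -0.02575
  0.13·log₂(0.13/0.39) = -0.20605
  0.47·log₂(0.47/0.26) = 0.40145
  0.16·log₂(0.16/0.05) = 0.26849
  0.16·log₂(0.16/0.20) = -0.05151
D(P‖Q) = 0.3866 bits.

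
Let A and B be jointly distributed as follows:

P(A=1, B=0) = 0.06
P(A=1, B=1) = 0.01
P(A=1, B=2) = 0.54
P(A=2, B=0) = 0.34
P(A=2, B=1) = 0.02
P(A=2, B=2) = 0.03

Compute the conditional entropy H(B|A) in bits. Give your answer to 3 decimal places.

0.619 bits

Marginals: p(A) = (0.6100, 0.3900), p(B) = (0.4000, 0.0300, 0.5700).
H(B|A) = Σ p(A) · H(B|A=·).
  A=1: p=0.6100, H(B|A=1) = 0.5820
  A=2: p=0.3900, H(B|A=2) = 0.6770
Weighted sum = 0.619 bits.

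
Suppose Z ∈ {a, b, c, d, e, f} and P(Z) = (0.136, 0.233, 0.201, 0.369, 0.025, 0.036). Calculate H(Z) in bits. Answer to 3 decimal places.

2.183 bits

H(Z) = −Σ p·log₂ p.
  −(0.136)·log₂(0.136) = 0.3915
  −(0.233)·log₂(0.233) = 0.4897
  −(0.201)·log₂(0.201) = 0.4653
  −(0.369)·log₂(0.369) = 0.5307
  −(0.025)·log₂(0.025) = 0.1330
  −(0.036)·log₂(0.036) = 0.1727
Sum: 0.3915 + 0.4897 + 0.4653 + 0.5307 + 0.1330 + 0.1727 = 2.183 bits.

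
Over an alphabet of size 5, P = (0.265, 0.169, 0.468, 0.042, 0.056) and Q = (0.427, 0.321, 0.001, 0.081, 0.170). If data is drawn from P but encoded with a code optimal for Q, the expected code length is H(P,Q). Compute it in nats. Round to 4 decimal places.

3.8552 nats

H(P,Q) = −Σ p·ln q.
  −0.265·ln(0.427) = 0.22551
  −0.169·ln(0.321) = 0.19204
  −0.468·ln(0.001) = 3.23283
  −0.042·ln(0.081) = 0.10556
  −0.056·ln(0.170) = 0.09923
H(P,Q) = 3.8552 nats.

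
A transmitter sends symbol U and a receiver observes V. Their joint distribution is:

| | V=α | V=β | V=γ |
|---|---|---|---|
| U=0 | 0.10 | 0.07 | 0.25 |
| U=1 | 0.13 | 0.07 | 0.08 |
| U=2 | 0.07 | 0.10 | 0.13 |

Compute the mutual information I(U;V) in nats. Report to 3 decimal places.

Marginals: p(U) = (0.4200, 0.2800, 0.3000), p(V) = (0.3000, 0.2400, 0.4600).
I(U;V) = H(U) + H(V) − H(U,V).
H(U) = 1.0820, H(V) = 1.0609, H(U,V) = 2.0981.
I(U;V) = 1.0820 + 1.0609 − 2.0981 = 0.045 nats.

0.045 nats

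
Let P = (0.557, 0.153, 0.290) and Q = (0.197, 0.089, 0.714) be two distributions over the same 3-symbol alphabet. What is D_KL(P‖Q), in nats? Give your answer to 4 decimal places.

0.4005 nats

D(P‖Q) = Σ p·ln(p/q).
  0.557·ln(0.557/0.197) = 0.57892
  0.153·ln(0.153/0.089) = 0.08290
  0.290·ln(0.290/0.714) = -0.26129
D(P‖Q) = 0.4005 nats.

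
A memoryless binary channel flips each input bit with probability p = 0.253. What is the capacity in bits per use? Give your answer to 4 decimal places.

Binary symmetric channel: C = 1 − h₂(ε) where h₂ is the binary entropy function.
h₂(0.253) = −0.253·log₂0.253 − 0.747·log₂0.747 = 0.8160.
C = 1 − 0.8160 = 0.1840 bits per channel use.

0.1840 bits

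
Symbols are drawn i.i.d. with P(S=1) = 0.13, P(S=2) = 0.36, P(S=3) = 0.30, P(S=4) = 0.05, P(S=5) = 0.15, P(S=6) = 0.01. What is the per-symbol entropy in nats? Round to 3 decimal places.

1.475 nats

H(S) = −Σ p·ln p.
  −(0.13)·ln(0.13) = 0.2652
  −(0.36)·ln(0.36) = 0.3678
  −(0.30)·ln(0.30) = 0.3612
  −(0.05)·ln(0.05) = 0.1498
  −(0.15)·ln(0.15) = 0.2846
  −(0.01)·ln(0.01) = 0.0461
Sum: 0.2652 + 0.3678 + 0.3612 + 0.1498 + 0.2846 + 0.0461 = 1.475 nats.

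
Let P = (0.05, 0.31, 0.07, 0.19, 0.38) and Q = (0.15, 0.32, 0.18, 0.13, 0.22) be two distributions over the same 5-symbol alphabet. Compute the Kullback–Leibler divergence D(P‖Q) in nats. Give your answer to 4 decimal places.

0.1489 nats

D(P‖Q) = Σ p·ln(p/q).
  0.05·ln(0.05/0.15) = -0.05493
  0.31·ln(0.31/0.32) = -0.00984
  0.07·ln(0.07/0.18) = -0.06611
  0.19·ln(0.19/0.13) = 0.07210
  0.38·ln(0.38/0.22) = 0.20769
D(P‖Q) = 0.1489 nats.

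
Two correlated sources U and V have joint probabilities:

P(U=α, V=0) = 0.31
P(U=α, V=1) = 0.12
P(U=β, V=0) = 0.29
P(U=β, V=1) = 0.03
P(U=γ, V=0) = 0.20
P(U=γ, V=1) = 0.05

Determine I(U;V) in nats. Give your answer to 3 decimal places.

Marginals: p(U) = (0.4300, 0.3200, 0.2500), p(V) = (0.8000, 0.2000).
I(U;V) = Σ p(x,y)·ln[p(x,y)/(p(x)p(y))].
  (α,0): 0.31·ln(0.9012) = -0.0323
  (α,1): 0.12·ln(1.3953) = 0.0400
  (β,0): 0.29·ln(1.1328) = 0.0362
  (β,1): 0.03·ln(0.4688) = -0.0227
  (γ,0): 0.20·ln(1.0000) = 0.0000
  (γ,1): 0.05·ln(1.0000) = 0.0000
Sum = 0.021 nats.

0.021 nats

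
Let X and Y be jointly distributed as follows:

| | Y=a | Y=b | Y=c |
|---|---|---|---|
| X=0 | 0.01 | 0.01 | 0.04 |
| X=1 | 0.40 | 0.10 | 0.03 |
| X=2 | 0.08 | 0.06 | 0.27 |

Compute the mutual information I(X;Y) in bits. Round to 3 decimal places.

Marginals: p(X) = (0.0600, 0.5300, 0.4100), p(Y) = (0.4900, 0.1700, 0.3400).
I(X;Y) = H(X) + H(Y) − H(X,Y).
H(X) = 1.2564, H(Y) = 1.4680, H(X,Y) = 2.3764.
I(X;Y) = 1.2564 + 1.4680 − 2.3764 = 0.348 bits.

0.348 bits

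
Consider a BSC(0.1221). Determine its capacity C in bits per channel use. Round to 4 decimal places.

0.4646 bits

Binary symmetric channel: C = 1 − h₂(ε) where h₂ is the binary entropy function.
h₂(0.1221) = −0.1221·log₂0.1221 − 0.8779·log₂0.8779 = 0.5354.
C = 1 − 0.5354 = 0.4646 bits per channel use.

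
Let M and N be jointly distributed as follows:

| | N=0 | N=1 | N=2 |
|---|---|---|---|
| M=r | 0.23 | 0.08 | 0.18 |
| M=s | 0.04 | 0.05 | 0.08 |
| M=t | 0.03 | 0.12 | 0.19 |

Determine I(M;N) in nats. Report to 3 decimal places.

0.080 nats

Marginals: p(M) = (0.4900, 0.1700, 0.3400), p(N) = (0.3000, 0.2500, 0.4500).
I(M;N) = Σ p(x,y)·ln[p(x,y)/(p(x)p(y))].
  (r,0): 0.23·ln(1.5646) = 0.1030
  (r,1): 0.08·ln(0.6531) = -0.0341
  (r,2): 0.18·ln(0.8163) = -0.0365
  (s,0): 0.04·ln(0.7843) = -0.0097
  (s,1): 0.05·ln(1.1765) = 0.0081
  (s,2): 0.08·ln(1.0458) = 0.0036
  (t,0): 0.03·ln(0.2941) = -0.0367
  (t,1): 0.12·ln(1.4118) = 0.0414
  (t,2): 0.19·ln(1.2418) = 0.0412
Sum = 0.080 nats.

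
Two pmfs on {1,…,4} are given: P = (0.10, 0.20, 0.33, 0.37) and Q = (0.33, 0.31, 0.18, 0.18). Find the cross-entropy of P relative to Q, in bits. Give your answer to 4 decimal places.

2.2296 bits

H(P,Q) = −Σ p·log₂ q.
  −0.10·log₂(0.33) = 0.15995
  −0.20·log₂(0.31) = 0.33793
  −0.33·log₂(0.18) = 0.81640
  −0.37·log₂(0.18) = 0.91535
H(P,Q) = 2.2296 bits.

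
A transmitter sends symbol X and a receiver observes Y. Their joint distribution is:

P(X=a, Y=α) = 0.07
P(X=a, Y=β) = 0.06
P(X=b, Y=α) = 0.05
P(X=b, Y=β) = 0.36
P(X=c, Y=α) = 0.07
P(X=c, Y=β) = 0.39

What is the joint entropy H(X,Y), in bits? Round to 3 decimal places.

2.057 bits

H(X,Y) = −Σ p(x,y)·log₂ p(x,y) over all 6 cells.
  cell (a,α): −0.07·log₂0.07 = 0.2686
  cell (a,β): −0.06·log₂0.06 = 0.2435
  cell (b,α): −0.05·log₂0.05 = 0.2161
  cell (b,β): −0.36·log₂0.36 = 0.5306
  cell (c,α): −0.07·log₂0.07 = 0.2686
  cell (c,β): −0.39·log₂0.39 = 0.5298
Sum = 2.057 bits.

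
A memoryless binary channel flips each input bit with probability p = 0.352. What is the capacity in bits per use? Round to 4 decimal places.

0.0642 bits

Binary symmetric channel: C = 1 − h₂(ε) where h₂ is the binary entropy function.
h₂(0.352) = −0.352·log₂0.352 − 0.648·log₂0.648 = 0.9358.
C = 1 − 0.9358 = 0.0642 bits per channel use.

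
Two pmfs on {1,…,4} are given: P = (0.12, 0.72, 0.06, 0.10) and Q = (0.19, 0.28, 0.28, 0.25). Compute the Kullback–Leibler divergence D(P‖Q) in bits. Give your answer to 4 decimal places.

0.6360 bits

D(P‖Q) = Σ p·log₂(p/q).
  0.12·log₂(0.12/0.19) = -0.07956
  0.72·log₂(0.72/0.28) = 0.98105
  0.06·log₂(0.06/0.28) = -0.13334
  0.10·log₂(0.10/0.25) = -0.13219
D(P‖Q) = 0.6360 bits.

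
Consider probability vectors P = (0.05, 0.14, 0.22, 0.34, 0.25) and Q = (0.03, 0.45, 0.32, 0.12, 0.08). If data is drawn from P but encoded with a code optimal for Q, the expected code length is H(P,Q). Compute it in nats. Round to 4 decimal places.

H(P,Q) = −Σ p·ln q.
  −0.05·ln(0.03) = 0.17533
  −0.14·ln(0.45) = 0.11179
  −0.22·ln(0.32) = 0.25068
  −0.34·ln(0.12) = 0.72089
  −0.25·ln(0.08) = 0.63143
H(P,Q) = 1.8901 nats.

1.8901 nats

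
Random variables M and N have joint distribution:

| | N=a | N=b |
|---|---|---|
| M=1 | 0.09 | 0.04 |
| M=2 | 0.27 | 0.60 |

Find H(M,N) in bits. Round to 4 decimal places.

1.4506 bits

H(M,N) = −Σ p(x,y)·log₂ p(x,y) over all 4 cells.
  cell (1,a): −0.09·log₂0.09 = 0.31265
  cell (1,b): −0.04·log₂0.04 = 0.18575
  cell (2,a): −0.27·log₂0.27 = 0.51002
  cell (2,b): −0.60·log₂0.60 = 0.44218
Sum = 1.4506 bits.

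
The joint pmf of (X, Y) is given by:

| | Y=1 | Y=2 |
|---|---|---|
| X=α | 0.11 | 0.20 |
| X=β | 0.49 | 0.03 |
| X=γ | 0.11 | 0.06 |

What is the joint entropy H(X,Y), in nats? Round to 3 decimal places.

H(X,Y) = −Σ p(x,y)·ln p(x,y) over all 6 cells.
  cell (α,1): −0.11·ln0.11 = 0.2428
  cell (α,2): −0.20·ln0.20 = 0.3219
  cell (β,1): −0.49·ln0.49 = 0.3495
  cell (β,2): −0.03·ln0.03 = 0.1052
  cell (γ,1): −0.11·ln0.11 = 0.2428
  cell (γ,2): −0.06·ln0.06 = 0.1688
Sum = 1.431 nats.

1.431 nats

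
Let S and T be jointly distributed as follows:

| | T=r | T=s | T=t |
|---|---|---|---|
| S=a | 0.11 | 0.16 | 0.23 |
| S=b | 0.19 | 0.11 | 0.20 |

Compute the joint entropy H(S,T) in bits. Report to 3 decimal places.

H(S,T) = −Σ p(x,y)·log₂ p(x,y) over all 6 cells.
  cell (a,r): −0.11·log₂0.11 = 0.3503
  cell (a,s): −0.16·log₂0.16 = 0.4230
  cell (a,t): −0.23·log₂0.23 = 0.4877
  cell (b,r): −0.19·log₂0.19 = 0.4552
  cell (b,s): −0.11·log₂0.11 = 0.3503
  cell (b,t): −0.20·log₂0.20 = 0.4644
Sum = 2.531 bits.

2.531 bits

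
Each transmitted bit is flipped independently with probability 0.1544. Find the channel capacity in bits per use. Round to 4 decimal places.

Binary symmetric channel: C = 1 − h₂(ε) where h₂ is the binary entropy function.
h₂(0.1544) = −0.1544·log₂0.1544 − 0.8456·log₂0.8456 = 0.6207.
C = 1 − 0.6207 = 0.3793 bits per channel use.

0.3793 bits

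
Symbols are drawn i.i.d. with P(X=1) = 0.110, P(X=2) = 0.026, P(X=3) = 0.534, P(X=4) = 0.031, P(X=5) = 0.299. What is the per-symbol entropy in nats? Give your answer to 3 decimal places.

H(X) = −Σ p·ln p.
  −(0.110)·ln(0.110) = 0.2428
  −(0.026)·ln(0.026) = 0.0949
  −(0.534)·ln(0.534) = 0.3350
  −(0.031)·ln(0.031) = 0.1077
  −(0.299)·ln(0.299) = 0.3610
Sum: 0.2428 + 0.0949 + 0.3350 + 0.1077 + 0.3610 = 1.141 nats.

1.141 nats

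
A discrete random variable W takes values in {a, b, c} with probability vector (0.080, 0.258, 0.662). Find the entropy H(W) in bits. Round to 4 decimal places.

1.1897 bits

H(W) = −Σ p·log₂ p.
  −(0.080)·log₂(0.080) = 0.29151
  −(0.258)·log₂(0.258) = 0.50428
  −(0.662)·log₂(0.662) = 0.39395
Sum: 0.29151 + 0.50428 + 0.39395 = 1.1897 bits.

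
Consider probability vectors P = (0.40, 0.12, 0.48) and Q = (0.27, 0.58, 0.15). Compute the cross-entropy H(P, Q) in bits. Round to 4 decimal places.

2.1636 bits

H(P,Q) = −Σ p·log₂ q.
  −0.40·log₂(0.27) = 0.75559
  −0.12·log₂(0.58) = 0.09431
  −0.48·log₂(0.15) = 1.31374
H(P,Q) = 2.1636 bits.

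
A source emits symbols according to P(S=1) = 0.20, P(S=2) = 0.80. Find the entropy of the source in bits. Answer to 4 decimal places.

0.7219 bits

H(S) = −Σ p·log₂ p.
  −(0.20)·log₂(0.20) = 0.46439
  −(0.80)·log₂(0.80) = 0.25754
Sum: 0.46439 + 0.25754 = 0.7219 bits.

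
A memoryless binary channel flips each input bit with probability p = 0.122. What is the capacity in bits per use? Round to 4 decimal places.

Binary symmetric channel: C = 1 − h₂(ε) where h₂ is the binary entropy function.
h₂(0.122) = −0.122·log₂0.122 − 0.878·log₂0.878 = 0.5351.
C = 1 − 0.5351 = 0.4649 bits per channel use.

0.4649 bits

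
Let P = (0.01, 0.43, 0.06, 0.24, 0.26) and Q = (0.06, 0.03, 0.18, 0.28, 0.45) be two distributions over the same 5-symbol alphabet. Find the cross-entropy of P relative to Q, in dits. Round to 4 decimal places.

H(P,Q) = −Σ p·log₁₀ q.
  −0.01·log₁₀(0.06) = 0.01222
  −0.43·log₁₀(0.03) = 0.65484
  −0.06·log₁₀(0.18) = 0.04468
  −0.24·log₁₀(0.28) = 0.13268
  −0.26·log₁₀(0.45) = 0.09016
H(P,Q) = 0.9346 dits.

0.9346 dits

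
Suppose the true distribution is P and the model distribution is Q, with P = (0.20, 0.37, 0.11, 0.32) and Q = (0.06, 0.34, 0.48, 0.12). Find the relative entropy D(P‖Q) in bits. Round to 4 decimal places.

0.6115 bits

D(P‖Q) = Σ p·log₂(p/q).
  0.20·log₂(0.20/0.06) = 0.34739
  0.37·log₂(0.37/0.34) = 0.04514
  0.11·log₂(0.11/0.48) = -0.23381
  0.32·log₂(0.32/0.12) = 0.45281
D(P‖Q) = 0.6115 bits.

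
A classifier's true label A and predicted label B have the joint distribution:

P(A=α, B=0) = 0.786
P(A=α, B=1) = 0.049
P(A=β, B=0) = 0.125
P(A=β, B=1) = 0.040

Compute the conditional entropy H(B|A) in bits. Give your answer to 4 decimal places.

0.4009 bits

Marginals: p(A) = (0.8350, 0.1650), p(B) = (0.9110, 0.0890).
H(B|A) = Σ p(A) · H(B|A=·).
  A=α: p=0.8350, H(B|A=α) = 0.3222
  A=β: p=0.1650, H(B|A=β) = 0.7990
Weighted sum = 0.4009 bits.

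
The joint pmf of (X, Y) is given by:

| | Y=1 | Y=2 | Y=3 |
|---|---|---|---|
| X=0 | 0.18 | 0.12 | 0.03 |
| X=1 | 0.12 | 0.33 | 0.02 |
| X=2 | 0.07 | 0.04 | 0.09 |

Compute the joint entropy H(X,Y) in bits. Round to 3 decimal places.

2.739 bits

H(X,Y) = −Σ p(x,y)·log₂ p(x,y) over all 9 cells.
  cell (0,1): −0.18·log₂0.18 = 0.4453
  cell (0,2): −0.12·log₂0.12 = 0.3671
  cell (0,3): −0.03·log₂0.03 = 0.1518
  cell (1,1): −0.12·log₂0.12 = 0.3671
  cell (1,2): −0.33·log₂0.33 = 0.5278
  cell (1,3): −0.02·log₂0.02 = 0.1129
  cell (2,1): −0.07·log₂0.07 = 0.2686
  cell (2,2): −0.04·log₂0.04 = 0.1858
  cell (2,3): −0.09·log₂0.09 = 0.3127
Sum = 2.739 bits.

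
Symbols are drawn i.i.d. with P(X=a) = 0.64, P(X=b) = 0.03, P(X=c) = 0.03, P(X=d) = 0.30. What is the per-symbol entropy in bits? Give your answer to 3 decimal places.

H(X) = −Σ p·log₂ p.
  −(0.64)·log₂(0.64) = 0.4121
  −(0.03)·log₂(0.03) = 0.1518
  −(0.03)·log₂(0.03) = 0.1518
  −(0.30)·log₂(0.30) = 0.5211
Sum: 0.4121 + 0.1518 + 0.1518 + 0.5211 = 1.237 bits.

1.237 bits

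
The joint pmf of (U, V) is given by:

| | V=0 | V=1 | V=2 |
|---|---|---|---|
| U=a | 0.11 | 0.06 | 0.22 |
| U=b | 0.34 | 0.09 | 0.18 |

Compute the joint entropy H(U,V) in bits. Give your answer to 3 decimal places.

2.362 bits

H(U,V) = −Σ p(x,y)·log₂ p(x,y) over all 6 cells.
  cell (a,0): −0.11·log₂0.11 = 0.3503
  cell (a,1): −0.06·log₂0.06 = 0.2435
  cell (a,2): −0.22·log₂0.22 = 0.4806
  cell (b,0): −0.34·log₂0.34 = 0.5292
  cell (b,1): −0.09·log₂0.09 = 0.3127
  cell (b,2): −0.18·log₂0.18 = 0.4453
Sum = 2.362 bits.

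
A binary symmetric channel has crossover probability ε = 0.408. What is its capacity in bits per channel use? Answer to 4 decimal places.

0.0246 bits

Binary symmetric channel: C = 1 − h₂(ε) where h₂ is the binary entropy function.
h₂(0.408) = −0.408·log₂0.408 − 0.592·log₂0.592 = 0.9754.
C = 1 − 0.9754 = 0.0246 bits per channel use.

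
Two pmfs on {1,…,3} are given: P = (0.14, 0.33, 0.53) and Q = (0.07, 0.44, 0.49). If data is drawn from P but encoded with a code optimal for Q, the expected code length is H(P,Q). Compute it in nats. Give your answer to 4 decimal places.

H(P,Q) = −Σ p·ln q.
  −0.14·ln(0.07) = 0.37230
  −0.33·ln(0.44) = 0.27092
  −0.53·ln(0.49) = 0.37808
H(P,Q) = 1.0213 nats.

1.0213 nats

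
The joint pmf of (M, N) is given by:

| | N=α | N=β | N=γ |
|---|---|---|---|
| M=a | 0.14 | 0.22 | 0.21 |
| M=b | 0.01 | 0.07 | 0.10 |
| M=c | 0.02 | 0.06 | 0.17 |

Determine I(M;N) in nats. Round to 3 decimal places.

Marginals: p(M) = (0.5700, 0.1800, 0.2500), p(N) = (0.1700, 0.3500, 0.4800).
I(M;N) = H(M) + H(N) − H(M,N).
H(M) = 0.9756, H(N) = 1.0210, H(M,N) = 1.9468.
I(M;N) = 0.9756 + 1.0210 − 1.9468 = 0.050 nats.

0.050 nats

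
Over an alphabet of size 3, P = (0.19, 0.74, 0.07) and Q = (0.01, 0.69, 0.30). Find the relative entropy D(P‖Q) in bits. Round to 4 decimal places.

0.7348 bits

D(P‖Q) = Σ p·log₂(p/q).
  0.19·log₂(0.19/0.01) = 0.80711
  0.74·log₂(0.74/0.69) = 0.07469
  0.07·log₂(0.07/0.30) = -0.14697
D(P‖Q) = 0.7348 bits.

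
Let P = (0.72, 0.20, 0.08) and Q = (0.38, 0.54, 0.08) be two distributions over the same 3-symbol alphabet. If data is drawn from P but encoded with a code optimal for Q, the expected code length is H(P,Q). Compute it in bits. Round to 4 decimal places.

1.4744 bits

H(P,Q) = −Σ p·log₂ q.
  −0.72·log₂(0.38) = 1.00507
  −0.20·log₂(0.54) = 0.17779
  −0.08·log₂(0.08) = 0.29151
H(P,Q) = 1.4744 bits.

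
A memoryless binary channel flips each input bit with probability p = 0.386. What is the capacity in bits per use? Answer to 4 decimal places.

0.0378 bits

Binary symmetric channel: C = 1 − h₂(ε) where h₂ is the binary entropy function.
h₂(0.386) = −0.386·log₂0.386 − 0.614·log₂0.614 = 0.9622.
C = 1 − 0.9622 = 0.0378 bits per channel use.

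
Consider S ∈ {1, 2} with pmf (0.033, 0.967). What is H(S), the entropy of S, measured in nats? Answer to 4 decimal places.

0.1450 nats

H(S) = −Σ p·ln p.
  −(0.033)·ln(0.033) = 0.11257
  −(0.967)·ln(0.967) = 0.03245
Sum: 0.11257 + 0.03245 = 0.1450 nats.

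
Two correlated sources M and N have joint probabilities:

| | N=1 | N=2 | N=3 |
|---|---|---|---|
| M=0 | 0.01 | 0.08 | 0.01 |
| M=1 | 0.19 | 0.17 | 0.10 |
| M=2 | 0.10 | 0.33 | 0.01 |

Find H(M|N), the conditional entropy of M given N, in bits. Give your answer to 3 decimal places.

Chain rule: H(M|N) = H(M,N) − H(N).
Marginals: p(M) = (0.1000, 0.4600, 0.4400), p(N) = (0.3000, 0.5800, 0.1200).
H(M,N) = 2.5728 bits; H(N) = 1.3440 bits.
H(M|N) = 2.5728 − 1.3440 = 1.229 bits.

1.229 bits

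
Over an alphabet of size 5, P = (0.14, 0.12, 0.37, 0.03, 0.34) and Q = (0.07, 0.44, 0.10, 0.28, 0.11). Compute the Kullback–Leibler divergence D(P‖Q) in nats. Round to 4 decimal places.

D(P‖Q) = Σ p·ln(p/q).
  0.14·ln(0.14/0.07) = 0.09704
  0.12·ln(0.12/0.44) = -0.15591
  0.37·ln(0.37/0.10) = 0.48408
  0.03·ln(0.03/0.28) = -0.06701
  0.34·ln(0.34/0.11) = 0.38368
D(P‖Q) = 0.7419 nats.

0.7419 nats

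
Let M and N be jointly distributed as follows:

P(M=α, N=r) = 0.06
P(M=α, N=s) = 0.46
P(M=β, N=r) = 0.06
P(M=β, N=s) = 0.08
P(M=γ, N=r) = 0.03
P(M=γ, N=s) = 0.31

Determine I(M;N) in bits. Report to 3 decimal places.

Marginals: p(M) = (0.5200, 0.1400, 0.3400), p(N) = (0.1500, 0.8500).
I(M;N) = Σ p(x,y)·log₂[p(x,y)/(p(x)p(y))].
  (α,r): 0.06·log₂(0.7692) = -0.0227
  (α,s): 0.46·log₂(1.0407) = 0.0265
  (β,r): 0.06·log₂(2.8571) = 0.0909
  (β,s): 0.08·log₂(0.6723) = -0.0458
  (γ,r): 0.03·log₂(0.5882) = -0.0230
  (γ,s): 0.31·log₂(1.0727) = 0.0314
Sum = 0.057 bits.

0.057 bits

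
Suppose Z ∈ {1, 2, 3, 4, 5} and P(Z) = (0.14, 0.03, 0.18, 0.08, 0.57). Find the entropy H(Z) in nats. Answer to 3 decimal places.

H(Z) = −Σ p·ln p.
  −(0.14)·ln(0.14) = 0.2753
  −(0.03)·ln(0.03) = 0.1052
  −(0.18)·ln(0.18) = 0.3087
  −(0.08)·ln(0.08) = 0.2021
  −(0.57)·ln(0.57) = 0.3204
Sum: 0.2753 + 0.1052 + 0.3087 + 0.2021 + 0.3204 = 1.212 nats.

1.212 nats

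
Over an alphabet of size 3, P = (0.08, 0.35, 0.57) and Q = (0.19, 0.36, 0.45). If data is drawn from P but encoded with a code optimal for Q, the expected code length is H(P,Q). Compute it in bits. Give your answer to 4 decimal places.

H(P,Q) = −Σ p·log₂ q.
  −0.08·log₂(0.19) = 0.19167
  −0.35·log₂(0.36) = 0.51588
  −0.57·log₂(0.45) = 0.65664
H(P,Q) = 1.3642 bits.

1.3642 bits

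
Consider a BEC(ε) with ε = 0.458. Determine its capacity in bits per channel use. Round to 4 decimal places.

0.5420 bits

Binary erasure channel: capacity C = 1 − ε.
C = 1 − 0.458 = 0.5420 bits per channel use.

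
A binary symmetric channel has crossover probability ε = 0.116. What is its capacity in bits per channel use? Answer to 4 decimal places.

Binary symmetric channel: C = 1 − h₂(ε) where h₂ is the binary entropy function.
h₂(0.116) = −0.116·log₂0.116 − 0.884·log₂0.884 = 0.5178.
C = 1 − 0.5178 = 0.4822 bits per channel use.

0.4822 bits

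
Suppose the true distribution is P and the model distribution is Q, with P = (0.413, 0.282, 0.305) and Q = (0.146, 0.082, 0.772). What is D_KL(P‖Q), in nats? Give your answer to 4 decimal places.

0.4945 nats

D(P‖Q) = Σ p·ln(p/q).
  0.413·ln(0.413/0.146) = 0.42945
  0.282·ln(0.282/0.082) = 0.34832
  0.305·ln(0.305/0.772) = -0.28325
D(P‖Q) = 0.4945 nats.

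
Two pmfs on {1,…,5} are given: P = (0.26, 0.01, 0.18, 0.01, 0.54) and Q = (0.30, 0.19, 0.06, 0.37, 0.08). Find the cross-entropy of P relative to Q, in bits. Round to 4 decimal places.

3.1882 bits

H(P,Q) = −Σ p·log₂ q.
  −0.26·log₂(0.30) = 0.45161
  −0.01·log₂(0.19) = 0.02396
  −0.18·log₂(0.06) = 0.73060
  −0.01·log₂(0.37) = 0.01434
  −0.54·log₂(0.08) = 1.96768
H(P,Q) = 3.1882 bits.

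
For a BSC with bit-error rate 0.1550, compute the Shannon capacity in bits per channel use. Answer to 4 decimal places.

0.3778 bits

Binary symmetric channel: C = 1 − h₂(ε) where h₂ is the binary entropy function.
h₂(0.1550) = −0.1550·log₂0.1550 − 0.8450·log₂0.8450 = 0.6222.
C = 1 − 0.6222 = 0.3778 bits per channel use.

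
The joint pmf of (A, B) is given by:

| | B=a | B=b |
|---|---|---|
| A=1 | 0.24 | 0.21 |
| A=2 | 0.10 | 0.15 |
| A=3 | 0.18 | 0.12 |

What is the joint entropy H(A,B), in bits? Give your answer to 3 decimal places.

2.522 bits

H(A,B) = −Σ p(x,y)·log₂ p(x,y) over all 6 cells.
  cell (1,a): −0.24·log₂0.24 = 0.4941
  cell (1,b): −0.21·log₂0.21 = 0.4728
  cell (2,a): −0.10·log₂0.10 = 0.3322
  cell (2,b): −0.15·log₂0.15 = 0.4105
  cell (3,a): −0.18·log₂0.18 = 0.4453
  cell (3,b): −0.12·log₂0.12 = 0.3671
Sum = 2.522 bits.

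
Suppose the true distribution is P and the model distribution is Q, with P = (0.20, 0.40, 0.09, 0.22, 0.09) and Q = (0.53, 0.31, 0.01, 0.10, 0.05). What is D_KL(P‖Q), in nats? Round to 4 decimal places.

D(P‖Q) = Σ p·ln(p/q).
  0.20·ln(0.20/0.53) = -0.19491
  0.40·ln(0.40/0.31) = 0.10196
  0.09·ln(0.09/0.01) = 0.19775
  0.22·ln(0.22/0.10) = 0.17346
  0.09·ln(0.09/0.05) = 0.05290
D(P‖Q) = 0.3312 nats.

0.3312 nats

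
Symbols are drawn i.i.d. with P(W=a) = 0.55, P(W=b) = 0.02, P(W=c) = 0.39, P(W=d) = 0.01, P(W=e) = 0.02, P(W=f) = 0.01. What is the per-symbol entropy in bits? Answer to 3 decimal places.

1.363 bits

H(W) = −Σ p·log₂ p.
  −(0.55)·log₂(0.55) = 0.4744
  −(0.02)·log₂(0.02) = 0.1129
  −(0.39)·log₂(0.39) = 0.5298
  −(0.01)·log₂(0.01) = 0.0664
  −(0.02)·log₂(0.02) = 0.1129
  −(0.01)·log₂(0.01) = 0.0664
Sum: 0.4744 + 0.1129 + 0.5298 + 0.0664 + 0.1129 + 0.0664 = 1.363 bits.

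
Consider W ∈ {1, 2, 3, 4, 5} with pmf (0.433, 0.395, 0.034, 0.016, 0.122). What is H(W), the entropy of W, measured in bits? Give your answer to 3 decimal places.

1.684 bits

H(W) = −Σ p·log₂ p.
  −(0.433)·log₂(0.433) = 0.5229
  −(0.395)·log₂(0.395) = 0.5293
  −(0.034)·log₂(0.034) = 0.1659
  −(0.016)·log₂(0.016) = 0.0955
  −(0.122)·log₂(0.122) = 0.3703
Sum: 0.5229 + 0.5293 + 0.1659 + 0.0955 + 0.3703 = 1.684 bits.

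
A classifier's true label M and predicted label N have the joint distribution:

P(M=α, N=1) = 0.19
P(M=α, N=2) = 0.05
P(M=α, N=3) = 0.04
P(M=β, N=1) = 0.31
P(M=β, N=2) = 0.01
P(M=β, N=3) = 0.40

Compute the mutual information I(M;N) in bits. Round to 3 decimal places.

0.144 bits

Marginals: p(M) = (0.2800, 0.7200), p(N) = (0.5000, 0.0600, 0.4400).
I(M;N) = H(M) + H(N) − H(M,N).
H(M) = 0.8555, H(N) = 1.2647, H(M,N) = 1.9761.
I(M;N) = 0.8555 + 1.2647 − 1.9761 = 0.144 bits.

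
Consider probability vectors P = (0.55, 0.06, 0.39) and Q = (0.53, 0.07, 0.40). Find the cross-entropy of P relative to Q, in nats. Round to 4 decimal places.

0.8661 nats

H(P,Q) = −Σ p·ln q.
  −0.55·ln(0.53) = 0.34918
  −0.06·ln(0.07) = 0.15956
  −0.39·ln(0.40) = 0.35735
H(P,Q) = 0.8661 nats.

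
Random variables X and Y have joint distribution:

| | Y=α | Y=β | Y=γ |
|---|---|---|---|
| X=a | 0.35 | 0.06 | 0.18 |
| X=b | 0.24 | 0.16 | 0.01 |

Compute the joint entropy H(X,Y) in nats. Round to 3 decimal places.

1.527 nats

H(X,Y) = −Σ p(x,y)·ln p(x,y) over all 6 cells.
  cell (a,α): −0.35·ln0.35 = 0.3674
  cell (a,β): −0.06·ln0.06 = 0.1688
  cell (a,γ): −0.18·ln0.18 = 0.3087
  cell (b,α): −0.24·ln0.24 = 0.3425
  cell (b,β): −0.16·ln0.16 = 0.2932
  cell (b,γ): −0.01·ln0.01 = 0.0461
Sum = 1.527 nats.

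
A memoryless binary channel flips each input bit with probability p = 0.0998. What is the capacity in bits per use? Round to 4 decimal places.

Binary symmetric channel: C = 1 − h₂(ε) where h₂ is the binary entropy function.
h₂(0.0998) = −0.0998·log₂0.0998 − 0.9002·log₂0.9002 = 0.4684.
C = 1 − 0.4684 = 0.5316 bits per channel use.

0.5316 bits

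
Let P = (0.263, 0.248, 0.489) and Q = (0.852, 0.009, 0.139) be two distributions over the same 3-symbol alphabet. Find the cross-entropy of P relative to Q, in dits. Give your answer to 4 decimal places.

0.9447 dits

H(P,Q) = −Σ p·log₁₀ q.
  −0.263·log₁₀(0.852) = 0.01829
  −0.248·log₁₀(0.009) = 0.50735
  −0.489·log₁₀(0.139) = 0.41907
H(P,Q) = 0.9447 dits.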